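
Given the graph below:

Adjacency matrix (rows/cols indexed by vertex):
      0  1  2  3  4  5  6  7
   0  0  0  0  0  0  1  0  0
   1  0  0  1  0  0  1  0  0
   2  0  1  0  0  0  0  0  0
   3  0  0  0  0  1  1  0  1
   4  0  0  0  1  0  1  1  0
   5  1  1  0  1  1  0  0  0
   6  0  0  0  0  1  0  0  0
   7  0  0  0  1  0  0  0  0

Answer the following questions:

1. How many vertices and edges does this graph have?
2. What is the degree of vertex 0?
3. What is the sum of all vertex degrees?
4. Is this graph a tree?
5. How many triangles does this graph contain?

Count: 8 vertices, 8 edges.
Vertex 0 has neighbors [5], degree = 1.
Handshaking lemma: 2 * 8 = 16.
A tree on 8 vertices has 7 edges. This graph has 8 edges (1 extra). Not a tree.
Number of triangles = 1.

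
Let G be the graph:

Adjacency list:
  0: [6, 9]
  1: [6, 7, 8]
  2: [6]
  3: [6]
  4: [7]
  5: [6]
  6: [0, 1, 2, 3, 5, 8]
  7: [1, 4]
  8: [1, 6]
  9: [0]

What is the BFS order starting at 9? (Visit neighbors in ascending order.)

BFS from vertex 9 (neighbors processed in ascending order):
Visit order: 9, 0, 6, 1, 2, 3, 5, 8, 7, 4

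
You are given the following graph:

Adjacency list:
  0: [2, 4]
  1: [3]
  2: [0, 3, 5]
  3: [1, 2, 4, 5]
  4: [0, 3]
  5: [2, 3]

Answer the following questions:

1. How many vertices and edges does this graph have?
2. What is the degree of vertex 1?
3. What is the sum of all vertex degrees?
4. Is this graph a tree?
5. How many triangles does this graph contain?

Count: 6 vertices, 7 edges.
Vertex 1 has neighbors [3], degree = 1.
Handshaking lemma: 2 * 7 = 14.
A tree on 6 vertices has 5 edges. This graph has 7 edges (2 extra). Not a tree.
Number of triangles = 1.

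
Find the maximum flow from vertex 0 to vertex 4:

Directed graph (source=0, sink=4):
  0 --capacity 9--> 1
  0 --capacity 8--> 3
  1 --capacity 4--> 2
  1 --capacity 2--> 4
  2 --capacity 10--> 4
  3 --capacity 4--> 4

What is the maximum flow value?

Computing max flow:
  Flow on (0->1): 6/9
  Flow on (0->3): 4/8
  Flow on (1->2): 4/4
  Flow on (1->4): 2/2
  Flow on (2->4): 4/10
  Flow on (3->4): 4/4
Maximum flow = 10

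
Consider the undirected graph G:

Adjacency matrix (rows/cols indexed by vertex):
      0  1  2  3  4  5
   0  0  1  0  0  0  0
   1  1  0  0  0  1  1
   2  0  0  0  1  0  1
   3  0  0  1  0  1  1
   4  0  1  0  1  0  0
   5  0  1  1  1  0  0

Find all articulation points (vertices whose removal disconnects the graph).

An articulation point is a vertex whose removal disconnects the graph.
Articulation points: [1]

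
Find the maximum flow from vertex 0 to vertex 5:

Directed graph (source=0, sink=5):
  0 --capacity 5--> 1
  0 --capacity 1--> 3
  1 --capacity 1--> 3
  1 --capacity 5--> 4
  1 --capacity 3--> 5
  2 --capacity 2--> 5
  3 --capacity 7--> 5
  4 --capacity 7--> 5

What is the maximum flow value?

Computing max flow:
  Flow on (0->1): 5/5
  Flow on (0->3): 1/1
  Flow on (1->3): 1/1
  Flow on (1->4): 1/5
  Flow on (1->5): 3/3
  Flow on (3->5): 2/7
  Flow on (4->5): 1/7
Maximum flow = 6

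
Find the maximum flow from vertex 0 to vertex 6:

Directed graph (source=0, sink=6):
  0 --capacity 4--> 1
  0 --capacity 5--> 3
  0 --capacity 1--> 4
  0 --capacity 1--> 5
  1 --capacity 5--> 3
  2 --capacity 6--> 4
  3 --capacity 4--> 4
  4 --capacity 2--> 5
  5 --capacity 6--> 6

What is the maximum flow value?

Computing max flow:
  Flow on (0->3): 2/5
  Flow on (0->5): 1/1
  Flow on (3->4): 2/4
  Flow on (4->5): 2/2
  Flow on (5->6): 3/6
Maximum flow = 3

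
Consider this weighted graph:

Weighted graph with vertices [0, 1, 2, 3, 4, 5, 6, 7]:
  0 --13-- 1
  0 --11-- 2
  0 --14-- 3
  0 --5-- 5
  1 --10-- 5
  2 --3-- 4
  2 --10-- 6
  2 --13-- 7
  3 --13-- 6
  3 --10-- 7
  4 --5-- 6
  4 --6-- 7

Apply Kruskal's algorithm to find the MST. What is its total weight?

Applying Kruskal's algorithm (sort edges by weight, add if no cycle):
  Add (2,4) w=3
  Add (0,5) w=5
  Add (4,6) w=5
  Add (4,7) w=6
  Add (1,5) w=10
  Skip (2,6) w=10 (creates cycle)
  Add (3,7) w=10
  Add (0,2) w=11
  Skip (0,1) w=13 (creates cycle)
  Skip (2,7) w=13 (creates cycle)
  Skip (3,6) w=13 (creates cycle)
  Skip (0,3) w=14 (creates cycle)
MST weight = 50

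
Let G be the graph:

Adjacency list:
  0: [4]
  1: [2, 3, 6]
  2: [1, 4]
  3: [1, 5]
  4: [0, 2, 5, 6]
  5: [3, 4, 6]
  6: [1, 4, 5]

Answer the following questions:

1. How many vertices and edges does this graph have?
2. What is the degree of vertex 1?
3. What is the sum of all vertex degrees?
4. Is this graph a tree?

Count: 7 vertices, 9 edges.
Vertex 1 has neighbors [2, 3, 6], degree = 3.
Handshaking lemma: 2 * 9 = 18.
A tree on 7 vertices has 6 edges. This graph has 9 edges (3 extra). Not a tree.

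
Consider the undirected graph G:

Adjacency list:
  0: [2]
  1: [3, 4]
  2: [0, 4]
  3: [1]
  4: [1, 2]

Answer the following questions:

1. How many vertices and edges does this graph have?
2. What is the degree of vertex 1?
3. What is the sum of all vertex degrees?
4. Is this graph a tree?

Count: 5 vertices, 4 edges.
Vertex 1 has neighbors [3, 4], degree = 2.
Handshaking lemma: 2 * 4 = 8.
A graph is a tree iff it is connected and has exactly n-1 edges. This graph is connected (all 5 vertices in one component) and has 5-1 = 4 edges. It is a tree.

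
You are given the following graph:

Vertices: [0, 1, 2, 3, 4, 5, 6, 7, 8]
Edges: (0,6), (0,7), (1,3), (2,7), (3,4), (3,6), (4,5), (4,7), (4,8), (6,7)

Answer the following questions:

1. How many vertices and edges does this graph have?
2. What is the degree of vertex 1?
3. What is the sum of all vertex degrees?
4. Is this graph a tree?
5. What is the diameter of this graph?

Count: 9 vertices, 10 edges.
Vertex 1 has neighbors [3], degree = 1.
Handshaking lemma: 2 * 10 = 20.
A tree on 9 vertices has 8 edges. This graph has 10 edges (2 extra). Not a tree.
Diameter (longest shortest path) = 4.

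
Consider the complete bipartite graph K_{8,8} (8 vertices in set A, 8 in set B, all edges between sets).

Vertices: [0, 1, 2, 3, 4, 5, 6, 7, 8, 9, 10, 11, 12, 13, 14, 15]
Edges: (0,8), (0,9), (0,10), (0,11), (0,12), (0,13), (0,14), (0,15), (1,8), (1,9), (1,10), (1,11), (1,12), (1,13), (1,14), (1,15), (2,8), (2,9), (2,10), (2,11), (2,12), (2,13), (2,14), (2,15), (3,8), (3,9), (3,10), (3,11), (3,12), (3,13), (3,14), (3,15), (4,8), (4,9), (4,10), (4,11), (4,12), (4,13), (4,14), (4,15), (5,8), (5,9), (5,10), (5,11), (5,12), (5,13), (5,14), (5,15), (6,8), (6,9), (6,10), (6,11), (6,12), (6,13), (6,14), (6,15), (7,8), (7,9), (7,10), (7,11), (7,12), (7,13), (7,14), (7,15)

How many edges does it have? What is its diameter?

K_{8,8} has 8 * 8 = 64 edges.
Any vertex reaches any opposite-side vertex in 1 step; same-side vertices reach in 2 steps via any opposite-side vertex.
Diameter = 2.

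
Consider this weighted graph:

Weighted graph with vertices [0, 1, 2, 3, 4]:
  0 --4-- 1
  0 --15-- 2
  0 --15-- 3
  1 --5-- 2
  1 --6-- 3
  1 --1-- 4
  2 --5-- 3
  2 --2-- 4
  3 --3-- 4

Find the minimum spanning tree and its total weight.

Applying Kruskal's algorithm (sort edges by weight, add if no cycle):
  Add (1,4) w=1
  Add (2,4) w=2
  Add (3,4) w=3
  Add (0,1) w=4
  Skip (1,2) w=5 (creates cycle)
  Skip (2,3) w=5 (creates cycle)
  Skip (1,3) w=6 (creates cycle)
  Skip (0,2) w=15 (creates cycle)
  Skip (0,3) w=15 (creates cycle)
MST weight = 10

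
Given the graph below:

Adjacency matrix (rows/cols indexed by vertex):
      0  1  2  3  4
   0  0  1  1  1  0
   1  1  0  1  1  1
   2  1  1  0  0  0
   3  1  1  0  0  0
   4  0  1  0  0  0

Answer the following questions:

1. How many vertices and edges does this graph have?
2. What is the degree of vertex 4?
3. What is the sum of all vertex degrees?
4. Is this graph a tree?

Count: 5 vertices, 6 edges.
Vertex 4 has neighbors [1], degree = 1.
Handshaking lemma: 2 * 6 = 12.
A tree on 5 vertices has 4 edges. This graph has 6 edges (2 extra). Not a tree.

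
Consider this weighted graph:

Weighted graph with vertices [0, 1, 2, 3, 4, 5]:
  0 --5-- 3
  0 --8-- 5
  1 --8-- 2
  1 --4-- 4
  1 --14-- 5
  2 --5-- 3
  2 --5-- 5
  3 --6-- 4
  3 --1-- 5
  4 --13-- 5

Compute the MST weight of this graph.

Applying Kruskal's algorithm (sort edges by weight, add if no cycle):
  Add (3,5) w=1
  Add (1,4) w=4
  Add (0,3) w=5
  Add (2,3) w=5
  Skip (2,5) w=5 (creates cycle)
  Add (3,4) w=6
  Skip (0,5) w=8 (creates cycle)
  Skip (1,2) w=8 (creates cycle)
  Skip (4,5) w=13 (creates cycle)
  Skip (1,5) w=14 (creates cycle)
MST weight = 21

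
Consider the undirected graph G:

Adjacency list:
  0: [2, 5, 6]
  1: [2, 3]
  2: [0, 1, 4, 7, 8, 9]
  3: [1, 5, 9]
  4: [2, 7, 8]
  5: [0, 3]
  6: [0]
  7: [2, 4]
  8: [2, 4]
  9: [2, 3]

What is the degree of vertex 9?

Vertex 9 has neighbors [2, 3], so deg(9) = 2.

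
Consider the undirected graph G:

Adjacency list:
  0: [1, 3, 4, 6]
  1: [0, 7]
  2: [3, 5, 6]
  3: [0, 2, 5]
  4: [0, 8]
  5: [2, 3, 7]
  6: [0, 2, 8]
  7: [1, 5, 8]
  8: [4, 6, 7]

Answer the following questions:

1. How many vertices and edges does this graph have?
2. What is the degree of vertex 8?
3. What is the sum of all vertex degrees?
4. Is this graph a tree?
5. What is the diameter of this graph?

Count: 9 vertices, 13 edges.
Vertex 8 has neighbors [4, 6, 7], degree = 3.
Handshaking lemma: 2 * 13 = 26.
A tree on 9 vertices has 8 edges. This graph has 13 edges (5 extra). Not a tree.
Diameter (longest shortest path) = 3.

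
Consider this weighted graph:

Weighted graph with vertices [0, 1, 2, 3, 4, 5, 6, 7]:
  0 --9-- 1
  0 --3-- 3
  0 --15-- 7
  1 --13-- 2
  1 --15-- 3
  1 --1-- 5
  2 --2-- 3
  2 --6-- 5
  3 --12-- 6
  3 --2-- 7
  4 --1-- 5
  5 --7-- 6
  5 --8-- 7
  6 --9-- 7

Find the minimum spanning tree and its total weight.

Applying Kruskal's algorithm (sort edges by weight, add if no cycle):
  Add (1,5) w=1
  Add (4,5) w=1
  Add (2,3) w=2
  Add (3,7) w=2
  Add (0,3) w=3
  Add (2,5) w=6
  Add (5,6) w=7
  Skip (5,7) w=8 (creates cycle)
  Skip (0,1) w=9 (creates cycle)
  Skip (6,7) w=9 (creates cycle)
  Skip (3,6) w=12 (creates cycle)
  Skip (1,2) w=13 (creates cycle)
  Skip (0,7) w=15 (creates cycle)
  Skip (1,3) w=15 (creates cycle)
MST weight = 22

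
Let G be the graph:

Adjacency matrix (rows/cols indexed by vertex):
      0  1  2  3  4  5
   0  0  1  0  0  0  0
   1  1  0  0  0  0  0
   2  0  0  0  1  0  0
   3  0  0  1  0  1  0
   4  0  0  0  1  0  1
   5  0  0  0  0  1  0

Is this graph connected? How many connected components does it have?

Checking connectivity: the graph has 2 connected component(s).
Components: [[0, 1], [2, 3, 4, 5]]. The graph is NOT connected.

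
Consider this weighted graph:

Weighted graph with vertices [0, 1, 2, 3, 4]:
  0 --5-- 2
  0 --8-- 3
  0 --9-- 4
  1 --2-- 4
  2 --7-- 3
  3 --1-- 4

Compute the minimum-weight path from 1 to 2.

Using Dijkstra's algorithm from vertex 1:
Shortest path: 1 -> 4 -> 3 -> 2
Total weight: 2 + 1 + 7 = 10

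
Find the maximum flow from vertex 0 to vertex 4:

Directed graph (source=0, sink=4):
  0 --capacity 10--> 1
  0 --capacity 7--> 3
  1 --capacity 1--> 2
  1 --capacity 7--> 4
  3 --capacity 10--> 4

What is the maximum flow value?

Computing max flow:
  Flow on (0->1): 7/10
  Flow on (0->3): 7/7
  Flow on (1->4): 7/7
  Flow on (3->4): 7/10
Maximum flow = 14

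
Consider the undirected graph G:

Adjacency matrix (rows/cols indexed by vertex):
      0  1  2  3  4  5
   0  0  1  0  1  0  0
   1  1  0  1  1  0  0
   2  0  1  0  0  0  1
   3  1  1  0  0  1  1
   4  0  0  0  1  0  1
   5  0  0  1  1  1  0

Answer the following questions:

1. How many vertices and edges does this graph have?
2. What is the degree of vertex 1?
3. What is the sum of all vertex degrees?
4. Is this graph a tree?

Count: 6 vertices, 8 edges.
Vertex 1 has neighbors [0, 2, 3], degree = 3.
Handshaking lemma: 2 * 8 = 16.
A tree on 6 vertices has 5 edges. This graph has 8 edges (3 extra). Not a tree.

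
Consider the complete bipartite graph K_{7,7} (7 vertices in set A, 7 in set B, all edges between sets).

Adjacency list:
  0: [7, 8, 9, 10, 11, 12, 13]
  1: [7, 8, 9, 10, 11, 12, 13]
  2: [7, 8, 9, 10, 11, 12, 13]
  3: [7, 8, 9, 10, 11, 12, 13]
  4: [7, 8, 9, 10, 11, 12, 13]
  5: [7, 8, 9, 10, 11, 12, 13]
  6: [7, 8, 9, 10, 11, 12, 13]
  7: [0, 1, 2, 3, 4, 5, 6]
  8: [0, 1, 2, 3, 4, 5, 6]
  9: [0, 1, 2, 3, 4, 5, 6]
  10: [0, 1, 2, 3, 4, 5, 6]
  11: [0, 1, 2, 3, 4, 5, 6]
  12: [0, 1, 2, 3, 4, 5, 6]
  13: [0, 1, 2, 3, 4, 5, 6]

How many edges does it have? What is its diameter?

K_{7,7} has 7 * 7 = 49 edges.
Any vertex reaches any opposite-side vertex in 1 step; same-side vertices reach in 2 steps via any opposite-side vertex.
Diameter = 2.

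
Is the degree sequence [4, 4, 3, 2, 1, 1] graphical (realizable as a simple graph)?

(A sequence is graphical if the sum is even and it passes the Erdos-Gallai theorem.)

Sum of degrees = 15. Sum is odd, so the sequence is NOT graphical.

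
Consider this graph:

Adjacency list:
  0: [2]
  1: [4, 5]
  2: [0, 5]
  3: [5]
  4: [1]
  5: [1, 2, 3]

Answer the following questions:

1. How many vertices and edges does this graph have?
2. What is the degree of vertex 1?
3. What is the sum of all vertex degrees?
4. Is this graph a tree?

Count: 6 vertices, 5 edges.
Vertex 1 has neighbors [4, 5], degree = 2.
Handshaking lemma: 2 * 5 = 10.
A graph is a tree iff it is connected and has exactly n-1 edges. This graph is connected (all 6 vertices in one component) and has 6-1 = 5 edges. It is a tree.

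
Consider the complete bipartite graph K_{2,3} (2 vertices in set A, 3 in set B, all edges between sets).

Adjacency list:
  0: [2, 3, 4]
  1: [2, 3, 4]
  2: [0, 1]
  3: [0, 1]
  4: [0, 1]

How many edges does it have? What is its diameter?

K_{2,3} has 2 * 3 = 6 edges.
Any vertex reaches any opposite-side vertex in 1 step; same-side vertices reach in 2 steps via any opposite-side vertex.
Diameter = 2.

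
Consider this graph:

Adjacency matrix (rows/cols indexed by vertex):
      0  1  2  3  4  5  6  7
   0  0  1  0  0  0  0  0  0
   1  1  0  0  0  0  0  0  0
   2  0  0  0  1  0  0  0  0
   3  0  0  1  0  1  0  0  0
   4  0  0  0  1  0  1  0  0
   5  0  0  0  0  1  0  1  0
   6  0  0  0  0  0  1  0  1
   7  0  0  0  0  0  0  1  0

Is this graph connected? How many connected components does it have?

Checking connectivity: the graph has 2 connected component(s).
Components: [[0, 1], [2, 3, 4, 5, 6, 7]]. The graph is NOT connected.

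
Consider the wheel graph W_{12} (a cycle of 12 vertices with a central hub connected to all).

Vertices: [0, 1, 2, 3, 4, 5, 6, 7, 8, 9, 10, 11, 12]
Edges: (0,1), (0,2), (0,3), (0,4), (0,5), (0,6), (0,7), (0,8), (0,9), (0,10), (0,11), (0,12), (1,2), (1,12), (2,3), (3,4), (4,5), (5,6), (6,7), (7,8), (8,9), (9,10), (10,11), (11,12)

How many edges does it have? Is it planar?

Wheel graph W_{12}: 12 cycle edges + 12 spoke edges = 24 edges.
Total vertices: 13.
The graph is planar.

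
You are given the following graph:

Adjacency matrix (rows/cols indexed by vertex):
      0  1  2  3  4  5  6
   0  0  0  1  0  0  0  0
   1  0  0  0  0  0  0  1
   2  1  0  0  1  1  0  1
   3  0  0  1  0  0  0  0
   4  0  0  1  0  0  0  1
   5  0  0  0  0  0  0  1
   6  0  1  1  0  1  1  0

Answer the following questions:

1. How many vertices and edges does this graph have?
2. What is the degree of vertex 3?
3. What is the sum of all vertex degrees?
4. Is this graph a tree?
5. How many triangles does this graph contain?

Count: 7 vertices, 7 edges.
Vertex 3 has neighbors [2], degree = 1.
Handshaking lemma: 2 * 7 = 14.
A tree on 7 vertices has 6 edges. This graph has 7 edges (1 extra). Not a tree.
Number of triangles = 1.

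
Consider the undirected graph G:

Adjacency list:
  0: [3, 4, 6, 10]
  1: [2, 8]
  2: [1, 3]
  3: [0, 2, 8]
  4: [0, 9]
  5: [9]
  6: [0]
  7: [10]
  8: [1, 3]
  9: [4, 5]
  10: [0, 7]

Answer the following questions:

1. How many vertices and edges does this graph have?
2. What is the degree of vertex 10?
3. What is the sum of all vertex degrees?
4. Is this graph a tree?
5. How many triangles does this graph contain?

Count: 11 vertices, 11 edges.
Vertex 10 has neighbors [0, 7], degree = 2.
Handshaking lemma: 2 * 11 = 22.
A tree on 11 vertices has 10 edges. This graph has 11 edges (1 extra). Not a tree.
Number of triangles = 0.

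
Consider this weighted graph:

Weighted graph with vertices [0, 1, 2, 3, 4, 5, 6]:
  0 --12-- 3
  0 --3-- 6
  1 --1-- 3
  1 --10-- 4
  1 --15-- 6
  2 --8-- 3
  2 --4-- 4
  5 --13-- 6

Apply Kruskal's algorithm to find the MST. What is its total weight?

Applying Kruskal's algorithm (sort edges by weight, add if no cycle):
  Add (1,3) w=1
  Add (0,6) w=3
  Add (2,4) w=4
  Add (2,3) w=8
  Skip (1,4) w=10 (creates cycle)
  Add (0,3) w=12
  Add (5,6) w=13
  Skip (1,6) w=15 (creates cycle)
MST weight = 41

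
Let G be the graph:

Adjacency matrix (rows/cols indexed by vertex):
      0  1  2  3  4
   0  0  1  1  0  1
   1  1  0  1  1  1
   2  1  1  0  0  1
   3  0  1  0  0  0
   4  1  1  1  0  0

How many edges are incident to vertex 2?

Vertex 2 has neighbors [0, 1, 4], so deg(2) = 3.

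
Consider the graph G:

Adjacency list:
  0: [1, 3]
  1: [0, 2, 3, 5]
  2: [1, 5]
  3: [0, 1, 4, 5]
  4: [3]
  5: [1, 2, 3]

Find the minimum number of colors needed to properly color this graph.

The graph has a maximum clique of size 3 (lower bound on chromatic number).
A valid 3-coloring: {0: 2, 1: 0, 2: 1, 3: 1, 4: 0, 5: 2}.
Chromatic number = 3.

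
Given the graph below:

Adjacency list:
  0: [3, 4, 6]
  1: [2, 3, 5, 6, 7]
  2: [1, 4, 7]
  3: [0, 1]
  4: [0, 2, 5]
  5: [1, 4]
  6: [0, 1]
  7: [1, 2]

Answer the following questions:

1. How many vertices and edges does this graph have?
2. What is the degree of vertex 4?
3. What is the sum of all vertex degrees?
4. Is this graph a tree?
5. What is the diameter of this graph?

Count: 8 vertices, 11 edges.
Vertex 4 has neighbors [0, 2, 5], degree = 3.
Handshaking lemma: 2 * 11 = 22.
A tree on 8 vertices has 7 edges. This graph has 11 edges (4 extra). Not a tree.
Diameter (longest shortest path) = 3.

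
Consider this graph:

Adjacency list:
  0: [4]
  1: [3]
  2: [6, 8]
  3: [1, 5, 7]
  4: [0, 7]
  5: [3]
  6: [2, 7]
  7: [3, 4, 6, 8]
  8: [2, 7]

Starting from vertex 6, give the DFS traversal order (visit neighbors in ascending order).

DFS from vertex 6 (neighbors processed in ascending order):
Visit order: 6, 2, 8, 7, 3, 1, 5, 4, 0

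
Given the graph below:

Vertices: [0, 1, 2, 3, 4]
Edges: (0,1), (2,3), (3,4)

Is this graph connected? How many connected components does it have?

Checking connectivity: the graph has 2 connected component(s).
Components: [[0, 1], [2, 3, 4]]. The graph is NOT connected.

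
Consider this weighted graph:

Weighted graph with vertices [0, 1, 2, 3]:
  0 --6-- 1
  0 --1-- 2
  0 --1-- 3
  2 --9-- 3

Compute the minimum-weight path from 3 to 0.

Using Dijkstra's algorithm from vertex 3:
Shortest path: 3 -> 0
Total weight: 1 = 1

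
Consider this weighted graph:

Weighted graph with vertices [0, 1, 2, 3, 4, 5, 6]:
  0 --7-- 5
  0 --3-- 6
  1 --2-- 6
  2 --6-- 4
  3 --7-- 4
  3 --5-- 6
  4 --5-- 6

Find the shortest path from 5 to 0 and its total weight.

Using Dijkstra's algorithm from vertex 5:
Shortest path: 5 -> 0
Total weight: 7 = 7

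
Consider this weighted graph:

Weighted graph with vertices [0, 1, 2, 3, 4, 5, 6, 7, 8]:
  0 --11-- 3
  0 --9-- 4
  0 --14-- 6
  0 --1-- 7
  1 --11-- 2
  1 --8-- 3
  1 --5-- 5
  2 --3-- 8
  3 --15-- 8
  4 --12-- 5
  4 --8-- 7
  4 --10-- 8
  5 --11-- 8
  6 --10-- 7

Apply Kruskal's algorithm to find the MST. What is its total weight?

Applying Kruskal's algorithm (sort edges by weight, add if no cycle):
  Add (0,7) w=1
  Add (2,8) w=3
  Add (1,5) w=5
  Add (1,3) w=8
  Add (4,7) w=8
  Skip (0,4) w=9 (creates cycle)
  Add (4,8) w=10
  Add (6,7) w=10
  Add (0,3) w=11
  Skip (1,2) w=11 (creates cycle)
  Skip (5,8) w=11 (creates cycle)
  Skip (4,5) w=12 (creates cycle)
  Skip (0,6) w=14 (creates cycle)
  Skip (3,8) w=15 (creates cycle)
MST weight = 56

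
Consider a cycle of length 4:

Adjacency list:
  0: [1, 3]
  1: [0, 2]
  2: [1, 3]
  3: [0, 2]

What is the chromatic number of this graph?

This is an even cycle (C_4). Even cycles are bipartite.
Chromatic number = 2.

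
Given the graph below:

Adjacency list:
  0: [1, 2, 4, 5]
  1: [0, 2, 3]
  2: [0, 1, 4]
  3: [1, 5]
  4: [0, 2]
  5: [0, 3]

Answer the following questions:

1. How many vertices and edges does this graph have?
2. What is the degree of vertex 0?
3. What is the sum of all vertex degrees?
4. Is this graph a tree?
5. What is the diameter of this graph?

Count: 6 vertices, 8 edges.
Vertex 0 has neighbors [1, 2, 4, 5], degree = 4.
Handshaking lemma: 2 * 8 = 16.
A tree on 6 vertices has 5 edges. This graph has 8 edges (3 extra). Not a tree.
Diameter (longest shortest path) = 3.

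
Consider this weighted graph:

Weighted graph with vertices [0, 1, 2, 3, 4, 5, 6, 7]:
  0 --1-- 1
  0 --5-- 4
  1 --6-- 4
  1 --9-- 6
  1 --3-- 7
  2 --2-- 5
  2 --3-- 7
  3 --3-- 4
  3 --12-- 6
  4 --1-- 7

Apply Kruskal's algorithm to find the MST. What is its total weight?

Applying Kruskal's algorithm (sort edges by weight, add if no cycle):
  Add (0,1) w=1
  Add (4,7) w=1
  Add (2,5) w=2
  Add (1,7) w=3
  Add (2,7) w=3
  Add (3,4) w=3
  Skip (0,4) w=5 (creates cycle)
  Skip (1,4) w=6 (creates cycle)
  Add (1,6) w=9
  Skip (3,6) w=12 (creates cycle)
MST weight = 22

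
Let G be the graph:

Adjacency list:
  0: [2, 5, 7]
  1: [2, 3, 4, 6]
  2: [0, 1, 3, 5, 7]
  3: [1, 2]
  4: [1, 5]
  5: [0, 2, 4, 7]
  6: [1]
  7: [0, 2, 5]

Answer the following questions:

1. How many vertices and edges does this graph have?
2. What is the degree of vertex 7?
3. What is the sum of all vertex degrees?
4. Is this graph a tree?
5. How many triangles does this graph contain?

Count: 8 vertices, 12 edges.
Vertex 7 has neighbors [0, 2, 5], degree = 3.
Handshaking lemma: 2 * 12 = 24.
A tree on 8 vertices has 7 edges. This graph has 12 edges (5 extra). Not a tree.
Number of triangles = 5.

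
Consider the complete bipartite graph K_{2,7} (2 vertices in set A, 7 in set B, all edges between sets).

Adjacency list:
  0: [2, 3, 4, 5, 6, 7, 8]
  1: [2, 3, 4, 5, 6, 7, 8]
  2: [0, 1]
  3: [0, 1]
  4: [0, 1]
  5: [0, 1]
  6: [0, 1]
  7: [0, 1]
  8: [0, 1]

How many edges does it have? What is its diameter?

K_{2,7} has 2 * 7 = 14 edges.
Any vertex reaches any opposite-side vertex in 1 step; same-side vertices reach in 2 steps via any opposite-side vertex.
Diameter = 2.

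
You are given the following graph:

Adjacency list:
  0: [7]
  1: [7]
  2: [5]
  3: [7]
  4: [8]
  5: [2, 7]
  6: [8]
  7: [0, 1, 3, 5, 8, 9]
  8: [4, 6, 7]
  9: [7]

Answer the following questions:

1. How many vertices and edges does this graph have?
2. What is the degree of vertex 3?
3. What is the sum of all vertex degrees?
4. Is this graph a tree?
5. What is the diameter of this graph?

Count: 10 vertices, 9 edges.
Vertex 3 has neighbors [7], degree = 1.
Handshaking lemma: 2 * 9 = 18.
A graph is a tree iff it is connected and has exactly n-1 edges. This graph is connected (all 10 vertices in one component) and has 10-1 = 9 edges. It is a tree.
Diameter (longest shortest path) = 4.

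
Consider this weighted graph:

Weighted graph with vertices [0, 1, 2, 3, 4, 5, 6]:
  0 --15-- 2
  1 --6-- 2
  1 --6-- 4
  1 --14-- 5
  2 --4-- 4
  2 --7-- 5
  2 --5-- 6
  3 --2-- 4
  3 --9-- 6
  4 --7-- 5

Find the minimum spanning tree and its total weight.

Applying Kruskal's algorithm (sort edges by weight, add if no cycle):
  Add (3,4) w=2
  Add (2,4) w=4
  Add (2,6) w=5
  Add (1,2) w=6
  Skip (1,4) w=6 (creates cycle)
  Add (2,5) w=7
  Skip (4,5) w=7 (creates cycle)
  Skip (3,6) w=9 (creates cycle)
  Skip (1,5) w=14 (creates cycle)
  Add (0,2) w=15
MST weight = 39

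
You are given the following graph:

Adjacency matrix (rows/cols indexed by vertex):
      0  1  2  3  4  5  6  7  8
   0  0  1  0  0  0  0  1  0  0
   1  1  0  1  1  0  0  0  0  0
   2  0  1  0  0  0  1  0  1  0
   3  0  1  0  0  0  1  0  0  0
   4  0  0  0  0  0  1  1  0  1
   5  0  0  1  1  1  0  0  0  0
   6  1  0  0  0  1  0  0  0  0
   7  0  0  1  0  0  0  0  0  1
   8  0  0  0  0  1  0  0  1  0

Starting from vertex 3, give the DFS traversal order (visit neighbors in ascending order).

DFS from vertex 3 (neighbors processed in ascending order):
Visit order: 3, 1, 0, 6, 4, 5, 2, 7, 8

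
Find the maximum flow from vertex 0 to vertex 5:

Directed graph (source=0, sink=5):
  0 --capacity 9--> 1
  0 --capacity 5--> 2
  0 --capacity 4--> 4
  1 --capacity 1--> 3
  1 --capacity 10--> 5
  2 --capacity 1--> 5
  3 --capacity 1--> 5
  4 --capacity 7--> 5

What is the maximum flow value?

Computing max flow:
  Flow on (0->1): 9/9
  Flow on (0->2): 1/5
  Flow on (0->4): 4/4
  Flow on (1->5): 9/10
  Flow on (2->5): 1/1
  Flow on (4->5): 4/7
Maximum flow = 14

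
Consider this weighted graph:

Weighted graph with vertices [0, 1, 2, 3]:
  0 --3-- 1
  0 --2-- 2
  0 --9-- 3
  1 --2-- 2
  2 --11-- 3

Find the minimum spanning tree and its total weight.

Applying Kruskal's algorithm (sort edges by weight, add if no cycle):
  Add (0,2) w=2
  Add (1,2) w=2
  Skip (0,1) w=3 (creates cycle)
  Add (0,3) w=9
  Skip (2,3) w=11 (creates cycle)
MST weight = 13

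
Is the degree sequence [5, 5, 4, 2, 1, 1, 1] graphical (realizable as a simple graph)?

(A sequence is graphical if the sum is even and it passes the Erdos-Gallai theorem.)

Sum of degrees = 19. Sum is odd, so the sequence is NOT graphical.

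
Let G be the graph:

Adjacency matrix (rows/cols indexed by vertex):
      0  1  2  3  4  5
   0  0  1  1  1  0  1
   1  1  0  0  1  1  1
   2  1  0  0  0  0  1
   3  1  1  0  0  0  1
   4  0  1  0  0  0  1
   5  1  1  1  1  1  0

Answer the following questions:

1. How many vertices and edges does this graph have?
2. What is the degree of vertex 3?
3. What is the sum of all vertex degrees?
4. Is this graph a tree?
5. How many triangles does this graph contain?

Count: 6 vertices, 10 edges.
Vertex 3 has neighbors [0, 1, 5], degree = 3.
Handshaking lemma: 2 * 10 = 20.
A tree on 6 vertices has 5 edges. This graph has 10 edges (5 extra). Not a tree.
Number of triangles = 6.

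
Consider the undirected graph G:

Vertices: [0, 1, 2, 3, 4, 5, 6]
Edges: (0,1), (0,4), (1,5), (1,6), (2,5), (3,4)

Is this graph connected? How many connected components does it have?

Checking connectivity: the graph has 1 connected component(s).
All vertices are reachable from each other. The graph IS connected.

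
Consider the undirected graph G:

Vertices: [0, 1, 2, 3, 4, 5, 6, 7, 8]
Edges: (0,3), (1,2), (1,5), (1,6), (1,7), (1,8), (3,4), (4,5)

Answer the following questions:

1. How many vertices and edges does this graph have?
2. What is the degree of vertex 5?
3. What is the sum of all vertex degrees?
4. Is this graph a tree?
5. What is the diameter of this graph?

Count: 9 vertices, 8 edges.
Vertex 5 has neighbors [1, 4], degree = 2.
Handshaking lemma: 2 * 8 = 16.
A graph is a tree iff it is connected and has exactly n-1 edges. This graph is connected (all 9 vertices in one component) and has 9-1 = 8 edges. It is a tree.
Diameter (longest shortest path) = 5.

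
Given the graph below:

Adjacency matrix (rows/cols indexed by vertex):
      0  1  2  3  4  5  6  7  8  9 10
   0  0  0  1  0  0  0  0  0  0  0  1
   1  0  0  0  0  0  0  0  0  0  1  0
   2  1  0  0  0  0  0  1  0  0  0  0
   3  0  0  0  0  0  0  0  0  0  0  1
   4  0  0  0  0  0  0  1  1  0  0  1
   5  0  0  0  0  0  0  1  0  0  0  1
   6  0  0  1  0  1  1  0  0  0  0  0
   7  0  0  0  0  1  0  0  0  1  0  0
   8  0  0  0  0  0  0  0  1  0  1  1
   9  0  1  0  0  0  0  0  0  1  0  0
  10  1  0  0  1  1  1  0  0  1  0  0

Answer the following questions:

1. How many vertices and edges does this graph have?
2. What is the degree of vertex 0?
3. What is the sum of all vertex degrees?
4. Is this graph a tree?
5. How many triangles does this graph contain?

Count: 11 vertices, 13 edges.
Vertex 0 has neighbors [2, 10], degree = 2.
Handshaking lemma: 2 * 13 = 26.
A tree on 11 vertices has 10 edges. This graph has 13 edges (3 extra). Not a tree.
Number of triangles = 0.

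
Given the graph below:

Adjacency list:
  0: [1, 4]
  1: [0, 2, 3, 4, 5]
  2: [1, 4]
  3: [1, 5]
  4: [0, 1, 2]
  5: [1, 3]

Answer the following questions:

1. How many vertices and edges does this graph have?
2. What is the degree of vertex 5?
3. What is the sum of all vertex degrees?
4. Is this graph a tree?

Count: 6 vertices, 8 edges.
Vertex 5 has neighbors [1, 3], degree = 2.
Handshaking lemma: 2 * 8 = 16.
A tree on 6 vertices has 5 edges. This graph has 8 edges (3 extra). Not a tree.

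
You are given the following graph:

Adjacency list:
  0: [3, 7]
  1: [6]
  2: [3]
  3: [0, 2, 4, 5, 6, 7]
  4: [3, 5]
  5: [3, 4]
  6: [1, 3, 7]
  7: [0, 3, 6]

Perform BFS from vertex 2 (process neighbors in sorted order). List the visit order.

BFS from vertex 2 (neighbors processed in ascending order):
Visit order: 2, 3, 0, 4, 5, 6, 7, 1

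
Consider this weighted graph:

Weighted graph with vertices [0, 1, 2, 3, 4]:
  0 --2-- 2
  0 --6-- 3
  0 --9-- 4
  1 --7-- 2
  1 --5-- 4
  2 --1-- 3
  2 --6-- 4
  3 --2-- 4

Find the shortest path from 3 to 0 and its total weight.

Using Dijkstra's algorithm from vertex 3:
Shortest path: 3 -> 2 -> 0
Total weight: 1 + 2 = 3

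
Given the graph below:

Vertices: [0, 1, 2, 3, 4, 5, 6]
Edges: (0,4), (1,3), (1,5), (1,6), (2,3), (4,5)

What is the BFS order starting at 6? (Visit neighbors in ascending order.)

BFS from vertex 6 (neighbors processed in ascending order):
Visit order: 6, 1, 3, 5, 2, 4, 0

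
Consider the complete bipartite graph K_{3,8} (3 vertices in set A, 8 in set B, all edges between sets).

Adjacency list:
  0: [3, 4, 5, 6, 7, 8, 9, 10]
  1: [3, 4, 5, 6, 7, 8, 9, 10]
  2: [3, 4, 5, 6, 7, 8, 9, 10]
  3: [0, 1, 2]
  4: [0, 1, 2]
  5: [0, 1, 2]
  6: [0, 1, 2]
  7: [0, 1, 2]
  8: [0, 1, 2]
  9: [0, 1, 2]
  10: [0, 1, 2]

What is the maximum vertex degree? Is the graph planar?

Set-A vertices have degree 8; set-B vertices have degree 3. Maximum degree = max(3,8) = 8.
K_{3,8} contains K_{3,3} as a subgraph (since both sides have >= 3 vertices); by Kuratowski's theorem it is not planar.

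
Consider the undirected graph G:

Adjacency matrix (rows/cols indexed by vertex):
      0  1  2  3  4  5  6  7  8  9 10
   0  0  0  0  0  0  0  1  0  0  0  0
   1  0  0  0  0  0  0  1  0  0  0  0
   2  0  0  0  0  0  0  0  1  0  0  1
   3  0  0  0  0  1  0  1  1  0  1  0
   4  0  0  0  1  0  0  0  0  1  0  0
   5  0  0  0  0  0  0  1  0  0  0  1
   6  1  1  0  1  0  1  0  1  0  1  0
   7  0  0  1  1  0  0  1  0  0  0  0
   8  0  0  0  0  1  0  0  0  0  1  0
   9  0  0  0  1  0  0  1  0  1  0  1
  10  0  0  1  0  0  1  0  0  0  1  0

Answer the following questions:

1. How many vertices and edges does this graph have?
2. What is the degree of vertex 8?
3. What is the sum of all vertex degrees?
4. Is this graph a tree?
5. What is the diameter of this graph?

Count: 11 vertices, 15 edges.
Vertex 8 has neighbors [4, 9], degree = 2.
Handshaking lemma: 2 * 15 = 30.
A tree on 11 vertices has 10 edges. This graph has 15 edges (5 extra). Not a tree.
Diameter (longest shortest path) = 3.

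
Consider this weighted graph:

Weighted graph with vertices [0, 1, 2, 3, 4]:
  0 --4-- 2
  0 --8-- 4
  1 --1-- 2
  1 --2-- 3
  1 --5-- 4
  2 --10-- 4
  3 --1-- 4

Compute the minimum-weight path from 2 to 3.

Using Dijkstra's algorithm from vertex 2:
Shortest path: 2 -> 1 -> 3
Total weight: 1 + 2 = 3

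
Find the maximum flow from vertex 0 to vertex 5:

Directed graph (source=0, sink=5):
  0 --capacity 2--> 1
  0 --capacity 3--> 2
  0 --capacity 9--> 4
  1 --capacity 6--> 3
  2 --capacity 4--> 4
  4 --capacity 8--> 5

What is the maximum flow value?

Computing max flow:
  Flow on (0->4): 8/9
  Flow on (4->5): 8/8
Maximum flow = 8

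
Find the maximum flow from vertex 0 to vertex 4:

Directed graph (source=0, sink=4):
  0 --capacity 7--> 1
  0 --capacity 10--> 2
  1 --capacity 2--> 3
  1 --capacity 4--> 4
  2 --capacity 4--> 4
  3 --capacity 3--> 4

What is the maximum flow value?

Computing max flow:
  Flow on (0->1): 6/7
  Flow on (0->2): 4/10
  Flow on (1->3): 2/2
  Flow on (1->4): 4/4
  Flow on (2->4): 4/4
  Flow on (3->4): 2/3
Maximum flow = 10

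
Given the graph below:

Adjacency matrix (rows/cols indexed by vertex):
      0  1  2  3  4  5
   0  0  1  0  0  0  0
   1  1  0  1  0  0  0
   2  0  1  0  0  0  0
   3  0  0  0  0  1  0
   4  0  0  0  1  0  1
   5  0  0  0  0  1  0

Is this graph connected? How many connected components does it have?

Checking connectivity: the graph has 2 connected component(s).
Components: [[0, 1, 2], [3, 4, 5]]. The graph is NOT connected.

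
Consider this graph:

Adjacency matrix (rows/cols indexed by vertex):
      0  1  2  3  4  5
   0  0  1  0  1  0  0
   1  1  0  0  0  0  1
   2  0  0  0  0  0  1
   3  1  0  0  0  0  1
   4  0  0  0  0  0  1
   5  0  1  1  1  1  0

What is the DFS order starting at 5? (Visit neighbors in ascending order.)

DFS from vertex 5 (neighbors processed in ascending order):
Visit order: 5, 1, 0, 3, 2, 4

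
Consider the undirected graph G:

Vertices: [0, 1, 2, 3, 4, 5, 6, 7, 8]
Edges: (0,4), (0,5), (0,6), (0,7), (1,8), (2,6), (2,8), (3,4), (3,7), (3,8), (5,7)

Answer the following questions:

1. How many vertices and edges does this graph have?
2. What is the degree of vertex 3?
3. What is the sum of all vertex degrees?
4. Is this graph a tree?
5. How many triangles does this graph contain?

Count: 9 vertices, 11 edges.
Vertex 3 has neighbors [4, 7, 8], degree = 3.
Handshaking lemma: 2 * 11 = 22.
A tree on 9 vertices has 8 edges. This graph has 11 edges (3 extra). Not a tree.
Number of triangles = 1.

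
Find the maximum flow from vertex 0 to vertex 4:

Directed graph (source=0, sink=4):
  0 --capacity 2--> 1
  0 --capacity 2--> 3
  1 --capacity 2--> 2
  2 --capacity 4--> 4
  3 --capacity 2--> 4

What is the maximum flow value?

Computing max flow:
  Flow on (0->1): 2/2
  Flow on (0->3): 2/2
  Flow on (1->2): 2/2
  Flow on (2->4): 2/4
  Flow on (3->4): 2/2
Maximum flow = 4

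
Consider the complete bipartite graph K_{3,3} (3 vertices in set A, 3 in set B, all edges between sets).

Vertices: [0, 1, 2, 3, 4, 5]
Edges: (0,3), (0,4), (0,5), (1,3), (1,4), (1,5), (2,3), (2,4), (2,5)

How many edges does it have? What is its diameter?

K_{3,3} has 3 * 3 = 9 edges.
Any vertex reaches any opposite-side vertex in 1 step; same-side vertices reach in 2 steps via any opposite-side vertex.
Diameter = 2.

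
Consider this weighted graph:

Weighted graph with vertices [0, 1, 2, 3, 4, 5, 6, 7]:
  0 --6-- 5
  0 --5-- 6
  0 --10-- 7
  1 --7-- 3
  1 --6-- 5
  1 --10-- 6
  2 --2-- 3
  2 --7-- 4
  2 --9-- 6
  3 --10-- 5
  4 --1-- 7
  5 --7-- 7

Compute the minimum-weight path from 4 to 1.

Using Dijkstra's algorithm from vertex 4:
Shortest path: 4 -> 7 -> 5 -> 1
Total weight: 1 + 7 + 6 = 14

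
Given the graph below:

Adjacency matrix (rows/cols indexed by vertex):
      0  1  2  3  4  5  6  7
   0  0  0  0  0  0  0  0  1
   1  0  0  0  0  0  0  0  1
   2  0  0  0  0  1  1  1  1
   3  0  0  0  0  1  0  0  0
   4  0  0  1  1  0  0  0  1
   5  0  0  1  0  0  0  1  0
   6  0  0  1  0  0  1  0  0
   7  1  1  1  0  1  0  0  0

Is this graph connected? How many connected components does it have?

Checking connectivity: the graph has 1 connected component(s).
All vertices are reachable from each other. The graph IS connected.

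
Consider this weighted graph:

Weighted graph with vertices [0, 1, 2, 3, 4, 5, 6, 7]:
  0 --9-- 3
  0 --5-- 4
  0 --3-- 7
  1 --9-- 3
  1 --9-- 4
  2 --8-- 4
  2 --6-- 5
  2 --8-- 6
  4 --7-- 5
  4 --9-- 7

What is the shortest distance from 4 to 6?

Using Dijkstra's algorithm from vertex 4:
Shortest path: 4 -> 2 -> 6
Total weight: 8 + 8 = 16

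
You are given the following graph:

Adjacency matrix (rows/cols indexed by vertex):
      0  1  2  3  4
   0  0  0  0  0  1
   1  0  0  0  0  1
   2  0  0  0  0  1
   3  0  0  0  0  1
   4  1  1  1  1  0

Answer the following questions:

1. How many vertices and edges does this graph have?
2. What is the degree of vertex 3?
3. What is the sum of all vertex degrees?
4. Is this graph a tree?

Count: 5 vertices, 4 edges.
Vertex 3 has neighbors [4], degree = 1.
Handshaking lemma: 2 * 4 = 8.
A graph is a tree iff it is connected and has exactly n-1 edges. This graph is connected (all 5 vertices in one component) and has 5-1 = 4 edges. It is a tree.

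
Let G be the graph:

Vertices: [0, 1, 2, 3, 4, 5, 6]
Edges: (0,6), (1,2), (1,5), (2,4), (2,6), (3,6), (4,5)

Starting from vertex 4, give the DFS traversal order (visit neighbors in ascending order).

DFS from vertex 4 (neighbors processed in ascending order):
Visit order: 4, 2, 1, 5, 6, 0, 3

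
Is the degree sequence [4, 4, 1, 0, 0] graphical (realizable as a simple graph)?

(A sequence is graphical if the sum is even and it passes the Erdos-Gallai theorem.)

Sum of degrees = 9. Sum is odd, so the sequence is NOT graphical.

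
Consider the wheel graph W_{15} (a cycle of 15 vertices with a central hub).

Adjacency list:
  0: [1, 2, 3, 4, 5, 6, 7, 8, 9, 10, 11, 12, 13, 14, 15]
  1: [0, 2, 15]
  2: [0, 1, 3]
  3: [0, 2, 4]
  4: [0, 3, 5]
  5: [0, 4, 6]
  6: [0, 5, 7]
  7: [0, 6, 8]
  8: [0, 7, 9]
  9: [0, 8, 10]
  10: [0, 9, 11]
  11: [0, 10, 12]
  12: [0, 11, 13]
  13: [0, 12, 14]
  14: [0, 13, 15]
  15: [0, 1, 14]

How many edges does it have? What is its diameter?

Wheel graph W_{15}: 15 cycle edges + 15 spoke edges = 30 edges.
The hub is distance 1 from all cycle vertices. Max distance between cycle vertices through hub is 2.
Diameter = 2.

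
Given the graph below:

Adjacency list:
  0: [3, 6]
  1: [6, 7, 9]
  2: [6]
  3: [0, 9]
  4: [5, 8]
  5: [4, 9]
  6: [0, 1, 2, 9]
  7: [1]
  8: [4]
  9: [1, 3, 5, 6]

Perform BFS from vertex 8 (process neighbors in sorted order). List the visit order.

BFS from vertex 8 (neighbors processed in ascending order):
Visit order: 8, 4, 5, 9, 1, 3, 6, 7, 0, 2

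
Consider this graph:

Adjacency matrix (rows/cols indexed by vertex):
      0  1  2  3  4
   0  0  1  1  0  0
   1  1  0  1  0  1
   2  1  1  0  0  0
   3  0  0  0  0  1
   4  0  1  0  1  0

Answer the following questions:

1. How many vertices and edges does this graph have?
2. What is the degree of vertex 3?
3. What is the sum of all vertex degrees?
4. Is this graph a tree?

Count: 5 vertices, 5 edges.
Vertex 3 has neighbors [4], degree = 1.
Handshaking lemma: 2 * 5 = 10.
A tree on 5 vertices has 4 edges. This graph has 5 edges (1 extra). Not a tree.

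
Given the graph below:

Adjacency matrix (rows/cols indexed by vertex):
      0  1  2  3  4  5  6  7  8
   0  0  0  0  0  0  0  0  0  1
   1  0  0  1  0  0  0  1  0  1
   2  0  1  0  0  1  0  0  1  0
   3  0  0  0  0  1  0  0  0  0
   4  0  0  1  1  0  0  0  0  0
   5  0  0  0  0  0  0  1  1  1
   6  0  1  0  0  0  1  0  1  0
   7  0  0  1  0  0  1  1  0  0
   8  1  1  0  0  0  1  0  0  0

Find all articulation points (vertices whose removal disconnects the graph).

An articulation point is a vertex whose removal disconnects the graph.
Articulation points: [2, 4, 8]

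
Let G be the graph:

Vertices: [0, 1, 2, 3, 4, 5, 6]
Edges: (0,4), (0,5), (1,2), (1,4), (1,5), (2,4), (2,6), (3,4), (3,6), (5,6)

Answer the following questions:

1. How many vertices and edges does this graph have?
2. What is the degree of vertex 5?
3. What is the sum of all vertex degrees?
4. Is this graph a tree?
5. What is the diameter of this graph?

Count: 7 vertices, 10 edges.
Vertex 5 has neighbors [0, 1, 6], degree = 3.
Handshaking lemma: 2 * 10 = 20.
A tree on 7 vertices has 6 edges. This graph has 10 edges (4 extra). Not a tree.
Diameter (longest shortest path) = 2.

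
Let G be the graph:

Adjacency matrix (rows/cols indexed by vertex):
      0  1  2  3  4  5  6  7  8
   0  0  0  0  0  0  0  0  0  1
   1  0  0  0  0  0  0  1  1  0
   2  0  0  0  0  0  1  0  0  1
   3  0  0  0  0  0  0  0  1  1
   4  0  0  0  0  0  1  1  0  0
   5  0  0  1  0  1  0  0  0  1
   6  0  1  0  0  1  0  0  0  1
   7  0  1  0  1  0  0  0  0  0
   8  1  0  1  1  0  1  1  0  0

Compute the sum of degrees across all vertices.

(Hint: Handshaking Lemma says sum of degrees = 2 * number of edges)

Count edges: 11 edges.
By Handshaking Lemma: sum of degrees = 2 * 11 = 22.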